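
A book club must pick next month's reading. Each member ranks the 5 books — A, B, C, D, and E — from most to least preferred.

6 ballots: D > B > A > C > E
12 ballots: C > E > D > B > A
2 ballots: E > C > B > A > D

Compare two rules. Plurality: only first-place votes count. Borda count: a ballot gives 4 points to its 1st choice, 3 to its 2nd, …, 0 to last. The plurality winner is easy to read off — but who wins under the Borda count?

Plurality first-place counts: A 0, B 0, C 12, D 6, E 2 → C.
Borda totals: A 14, B 34, C 60, D 48, E 44 → C.

C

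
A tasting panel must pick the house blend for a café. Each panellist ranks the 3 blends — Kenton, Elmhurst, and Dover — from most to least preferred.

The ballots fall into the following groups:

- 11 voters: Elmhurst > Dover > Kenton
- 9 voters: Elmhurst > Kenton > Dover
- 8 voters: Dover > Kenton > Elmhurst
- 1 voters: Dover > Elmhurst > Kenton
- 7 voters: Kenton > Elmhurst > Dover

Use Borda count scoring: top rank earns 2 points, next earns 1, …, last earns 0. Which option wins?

Elmhurst

Borda scores:
  Kenton: 11·0 + 9·1 + 8·1 + 0 + 7·2 = 31
  Elmhurst: 11·2 + 9·2 + 8·0 + 1 + 7·1 = 48
  Dover: 11·1 + 9·0 + 8·2 + 2 + 7·0 = 29
Elmhurst has the highest total.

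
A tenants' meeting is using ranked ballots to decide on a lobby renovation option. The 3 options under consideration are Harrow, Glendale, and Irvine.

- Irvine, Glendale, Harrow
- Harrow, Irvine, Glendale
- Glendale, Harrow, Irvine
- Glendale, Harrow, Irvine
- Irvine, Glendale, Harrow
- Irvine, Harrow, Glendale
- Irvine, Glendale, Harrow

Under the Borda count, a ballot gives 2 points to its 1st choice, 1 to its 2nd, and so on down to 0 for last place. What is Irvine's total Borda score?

9

Borda scores:
  Harrow: 0 + 2 + 1 + 1 + 0 + 1 + 0 = 5
  Glendale: 1 + 0 + 2 + 2 + 1 + 0 + 1 = 7
  Irvine: 2 + 1 + 0 + 0 + 2 + 2 + 2 = 9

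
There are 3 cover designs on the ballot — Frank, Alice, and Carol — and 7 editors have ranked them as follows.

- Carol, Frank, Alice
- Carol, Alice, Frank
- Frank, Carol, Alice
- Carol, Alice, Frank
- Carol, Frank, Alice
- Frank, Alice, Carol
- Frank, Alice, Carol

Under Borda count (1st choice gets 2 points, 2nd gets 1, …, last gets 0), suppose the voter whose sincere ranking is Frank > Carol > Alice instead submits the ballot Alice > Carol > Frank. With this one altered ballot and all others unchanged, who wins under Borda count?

Carol

Borda totals with the altered ballot: Frank 6, Alice 6, Carol 9.
The winner is unchanged: still Carol.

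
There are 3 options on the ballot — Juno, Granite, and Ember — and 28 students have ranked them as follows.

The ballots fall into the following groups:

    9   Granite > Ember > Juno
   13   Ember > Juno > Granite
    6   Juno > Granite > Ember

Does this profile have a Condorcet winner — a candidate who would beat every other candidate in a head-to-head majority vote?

Head-to-head results (28 voters total):
Juno vs Granite: Juno wins 19–9.
Juno vs Ember: Ember wins 22–6.
Granite vs Ember: Granite wins 15–13.
No candidate beats all others: Juno beats Granite beats Ember beats Juno, a majority cycle.

No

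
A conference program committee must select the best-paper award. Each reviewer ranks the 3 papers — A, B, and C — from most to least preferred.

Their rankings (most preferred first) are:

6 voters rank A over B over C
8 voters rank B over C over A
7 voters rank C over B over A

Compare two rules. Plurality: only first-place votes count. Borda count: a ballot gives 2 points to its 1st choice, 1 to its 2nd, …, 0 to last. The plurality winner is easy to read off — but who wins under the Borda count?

B

Plurality first-place counts: A 6, B 8, C 7 → B.
Borda totals: A 12, B 29, C 22 → B.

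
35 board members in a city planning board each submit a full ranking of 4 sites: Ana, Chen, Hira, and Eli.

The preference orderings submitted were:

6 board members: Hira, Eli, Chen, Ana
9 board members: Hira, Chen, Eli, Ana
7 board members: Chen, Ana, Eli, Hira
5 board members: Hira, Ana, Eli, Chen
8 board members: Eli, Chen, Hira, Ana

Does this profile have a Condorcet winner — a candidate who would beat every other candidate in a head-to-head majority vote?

Head-to-head results (35 voters total):
Ana vs Chen: Chen wins 30–5.
Ana vs Hira: Hira wins 28–7.
Ana vs Eli: Eli wins 23–12.
Chen vs Hira: Hira wins 20–15.
Chen vs Eli: Eli wins 19–16.
Hira vs Eli: Hira wins 20–15.
Hira beats each rival — Ana (28–7), Chen (20–15), Eli (20–15) — so Hira is the Condorcet winner.

Yes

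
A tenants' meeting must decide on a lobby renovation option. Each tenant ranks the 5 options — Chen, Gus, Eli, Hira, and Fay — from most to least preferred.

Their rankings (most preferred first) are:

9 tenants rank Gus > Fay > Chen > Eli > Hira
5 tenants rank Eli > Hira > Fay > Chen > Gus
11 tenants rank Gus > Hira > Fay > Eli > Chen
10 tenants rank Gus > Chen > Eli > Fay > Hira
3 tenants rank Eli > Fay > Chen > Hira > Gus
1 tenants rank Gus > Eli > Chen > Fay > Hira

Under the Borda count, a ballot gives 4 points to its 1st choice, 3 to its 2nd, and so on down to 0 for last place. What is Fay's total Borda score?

Borda scores:
  Chen: 9·2 + 5·1 + 11·0 + 10·3 + 3·2 + 2 = 61
  Gus: 9·4 + 5·0 + 11·4 + 10·4 + 3·0 + 4 = 124
  Eli: 9·1 + 5·4 + 11·1 + 10·2 + 3·4 + 3 = 75
  Hira: 9·0 + 5·3 + 11·3 + 10·0 + 3·1 + 0 = 51
  Fay: 9·3 + 5·2 + 11·2 + 10·1 + 3·3 + 1 = 79

79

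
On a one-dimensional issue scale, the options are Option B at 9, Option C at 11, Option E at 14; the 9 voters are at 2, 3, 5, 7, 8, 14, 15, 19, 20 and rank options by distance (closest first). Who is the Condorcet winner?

With single-peaked preferences on a line, the Condorcet winner is the candidate closest to the median voter.
The median voter (position 8) is closest to Option B at 9.
Check: Option B vs Option C — voters closer to Option B: 5 of 9.

Option B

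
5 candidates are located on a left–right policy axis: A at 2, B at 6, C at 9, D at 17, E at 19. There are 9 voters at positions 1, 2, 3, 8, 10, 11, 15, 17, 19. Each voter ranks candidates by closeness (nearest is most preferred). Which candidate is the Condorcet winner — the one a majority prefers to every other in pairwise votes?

C

With single-peaked preferences on a line, the Condorcet winner is the candidate closest to the median voter.
The median voter (position 10) is closest to C at 9.
Check: C vs E — voters closer to C: 6 of 9.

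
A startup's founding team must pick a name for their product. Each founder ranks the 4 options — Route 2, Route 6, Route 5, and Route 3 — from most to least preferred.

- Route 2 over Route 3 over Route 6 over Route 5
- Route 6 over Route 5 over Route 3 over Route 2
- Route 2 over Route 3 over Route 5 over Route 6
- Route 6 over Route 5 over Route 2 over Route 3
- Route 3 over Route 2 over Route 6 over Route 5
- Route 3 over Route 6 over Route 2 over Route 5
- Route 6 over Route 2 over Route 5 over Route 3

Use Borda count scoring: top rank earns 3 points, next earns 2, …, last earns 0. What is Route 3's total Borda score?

11

Borda scores:
  Route 2: 3 + 0 + 3 + 1 + 2 + 1 + 2 = 12
  Route 6: 1 + 3 + 0 + 3 + 1 + 2 + 3 = 13
  Route 5: 0 + 2 + 1 + 2 + 0 + 0 + 1 = 6
  Route 3: 2 + 1 + 2 + 0 + 3 + 3 + 0 = 11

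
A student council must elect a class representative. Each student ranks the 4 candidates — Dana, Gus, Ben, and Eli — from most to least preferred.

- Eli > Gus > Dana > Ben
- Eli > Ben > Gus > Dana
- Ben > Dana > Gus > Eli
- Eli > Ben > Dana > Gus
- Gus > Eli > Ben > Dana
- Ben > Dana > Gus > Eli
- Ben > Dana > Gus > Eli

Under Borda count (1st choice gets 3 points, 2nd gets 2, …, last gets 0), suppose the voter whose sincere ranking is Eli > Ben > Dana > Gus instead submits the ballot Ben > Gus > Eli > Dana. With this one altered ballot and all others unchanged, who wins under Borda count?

Borda totals with the altered ballot: Dana 7, Gus 11, Ben 15, Eli 9.
The winner is unchanged: still Ben.

Ben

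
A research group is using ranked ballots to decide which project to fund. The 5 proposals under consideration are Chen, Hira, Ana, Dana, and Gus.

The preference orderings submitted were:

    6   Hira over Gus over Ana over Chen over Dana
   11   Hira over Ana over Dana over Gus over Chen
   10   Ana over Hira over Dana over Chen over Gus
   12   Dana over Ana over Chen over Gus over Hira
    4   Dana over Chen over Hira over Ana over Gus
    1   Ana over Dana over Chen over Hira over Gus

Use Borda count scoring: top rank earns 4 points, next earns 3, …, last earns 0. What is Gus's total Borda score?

Borda scores:
  Chen: 6·1 + 11·0 + 10·1 + 12·2 + 4·3 + 2 = 54
  Hira: 6·4 + 11·4 + 10·3 + 12·0 + 4·2 + 1 = 107
  Ana: 6·2 + 11·3 + 10·4 + 12·3 + 4·1 + 4 = 129
  Dana: 6·0 + 11·2 + 10·2 + 12·4 + 4·4 + 3 = 109
  Gus: 6·3 + 11·1 + 10·0 + 12·1 + 4·0 + 0 = 41

41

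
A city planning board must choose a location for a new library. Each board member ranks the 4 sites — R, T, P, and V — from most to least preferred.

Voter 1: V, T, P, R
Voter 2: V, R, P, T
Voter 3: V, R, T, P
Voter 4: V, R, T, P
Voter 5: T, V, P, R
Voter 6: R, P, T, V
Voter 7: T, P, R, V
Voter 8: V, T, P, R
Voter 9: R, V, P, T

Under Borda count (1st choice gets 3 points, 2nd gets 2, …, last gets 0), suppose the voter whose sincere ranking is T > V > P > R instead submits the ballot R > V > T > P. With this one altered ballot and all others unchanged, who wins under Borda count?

Borda totals with the altered ballot: R 16, T 11, P 8, V 19.
The winner is unchanged: still V.

V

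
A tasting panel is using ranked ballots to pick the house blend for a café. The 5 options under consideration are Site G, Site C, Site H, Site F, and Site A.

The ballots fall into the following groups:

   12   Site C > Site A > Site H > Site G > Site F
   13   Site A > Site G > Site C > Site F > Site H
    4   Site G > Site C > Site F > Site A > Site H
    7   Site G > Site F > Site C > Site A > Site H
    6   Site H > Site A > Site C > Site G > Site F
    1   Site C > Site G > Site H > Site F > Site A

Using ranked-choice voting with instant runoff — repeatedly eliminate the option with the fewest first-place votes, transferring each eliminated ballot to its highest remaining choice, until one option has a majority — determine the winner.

Round 1: Site C 13, Site A 13, Site G 11, Site H 6, Site F 0. Site F has the fewest and is eliminated.
Round 2: Site C 13, Site A 13, Site G 11, Site H 6. Site H has the fewest and is eliminated.
Round 3: Site A 19, Site C 13, Site G 11. Site G has the fewest and is eliminated.
Round 4: Site C 24, Site A 19. Site C has a majority.

Site C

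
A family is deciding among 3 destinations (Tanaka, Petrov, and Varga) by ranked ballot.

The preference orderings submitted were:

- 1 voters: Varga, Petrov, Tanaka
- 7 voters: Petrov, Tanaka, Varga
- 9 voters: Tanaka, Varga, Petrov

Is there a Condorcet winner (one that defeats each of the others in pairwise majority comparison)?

Yes

Head-to-head results (17 voters total):
Tanaka vs Petrov: Tanaka wins 9–8.
Tanaka vs Varga: Tanaka wins 16–1.
Petrov vs Varga: Varga wins 10–7.
Tanaka beats each rival — Petrov (9–8), Varga (16–1) — so Tanaka is the Condorcet winner.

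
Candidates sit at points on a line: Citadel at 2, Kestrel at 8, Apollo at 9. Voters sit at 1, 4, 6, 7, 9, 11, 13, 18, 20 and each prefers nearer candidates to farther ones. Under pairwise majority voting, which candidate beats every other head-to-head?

With single-peaked preferences on a line, the Condorcet winner is the candidate closest to the median voter.
The median voter (position 9) is closest to Apollo at 9.
Check: Apollo vs Citadel — voters closer to Apollo: 7 of 9.

Apollo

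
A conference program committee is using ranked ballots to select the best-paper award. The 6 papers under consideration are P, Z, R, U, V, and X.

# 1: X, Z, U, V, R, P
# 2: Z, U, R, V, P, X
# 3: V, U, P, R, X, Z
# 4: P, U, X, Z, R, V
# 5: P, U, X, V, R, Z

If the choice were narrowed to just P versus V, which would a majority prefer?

V

Ballots ranking P above V: 2.
Ballots ranking V above P: 3.
V wins the head-to-head, 3–2.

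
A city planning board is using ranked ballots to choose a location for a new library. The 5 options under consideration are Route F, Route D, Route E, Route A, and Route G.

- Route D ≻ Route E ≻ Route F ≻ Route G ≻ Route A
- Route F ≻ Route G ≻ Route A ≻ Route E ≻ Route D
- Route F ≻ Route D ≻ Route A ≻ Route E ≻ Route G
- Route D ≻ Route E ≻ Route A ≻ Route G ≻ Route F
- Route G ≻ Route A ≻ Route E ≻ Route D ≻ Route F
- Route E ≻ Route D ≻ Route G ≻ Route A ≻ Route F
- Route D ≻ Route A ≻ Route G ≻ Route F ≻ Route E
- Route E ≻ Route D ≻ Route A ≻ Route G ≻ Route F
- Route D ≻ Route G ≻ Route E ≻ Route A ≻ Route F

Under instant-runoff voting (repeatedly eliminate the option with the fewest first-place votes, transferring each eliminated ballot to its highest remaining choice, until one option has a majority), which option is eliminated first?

Route A

Round 1: Route D 4, Route F 2, Route E 2, Route G 1, Route A 0. Route A has the fewest and is eliminated.
Round 2: Route D 4, Route F 2, Route E 2, Route G 1. Route G has the fewest and is eliminated.
Round 3: Route D 4, Route E 3, Route F 2. Route F has the fewest and is eliminated.
Round 4: Route D 5, Route E 4. Route D has a majority.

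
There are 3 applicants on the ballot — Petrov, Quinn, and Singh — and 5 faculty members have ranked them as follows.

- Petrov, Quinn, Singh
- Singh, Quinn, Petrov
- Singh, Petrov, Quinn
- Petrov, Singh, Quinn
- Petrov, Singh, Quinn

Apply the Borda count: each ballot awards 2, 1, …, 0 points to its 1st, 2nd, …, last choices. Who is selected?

Petrov

Borda scores:
  Petrov: 2 + 0 + 1 + 2 + 2 = 7
  Quinn: 1 + 1 + 0 + 0 + 0 = 2
  Singh: 0 + 2 + 2 + 1 + 1 = 6
Petrov has the highest total.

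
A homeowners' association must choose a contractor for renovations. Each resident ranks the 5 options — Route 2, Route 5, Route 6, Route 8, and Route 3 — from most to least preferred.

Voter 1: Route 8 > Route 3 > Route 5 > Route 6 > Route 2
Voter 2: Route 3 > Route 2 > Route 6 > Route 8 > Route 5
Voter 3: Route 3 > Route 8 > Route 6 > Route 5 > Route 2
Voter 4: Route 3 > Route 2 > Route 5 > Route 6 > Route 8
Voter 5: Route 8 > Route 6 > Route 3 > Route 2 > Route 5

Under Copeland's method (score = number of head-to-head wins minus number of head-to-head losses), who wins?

Pairwise results:
  Route 2 vs Route 5: Route 2 wins 3–2.
  Route 2 vs Route 6: Route 6 wins 3–2.
  Route 2 vs Route 8: Route 8 wins 3–2.
  Route 2 vs Route 3: Route 3 wins 5–0.
  Route 5 vs Route 6: Route 6 wins 3–2.
  Route 5 vs Route 8: Route 8 wins 4–1.
  Route 5 vs Route 3: Route 3 wins 5–0.
  Route 6 vs Route 8: Route 8 wins 3–2.
  Route 6 vs Route 3: Route 3 wins 4–1.
  Route 8 vs Route 3: Route 3 wins 3–2.
Copeland scores (wins − losses):
  Route 2: 1 − 3 = -2
  Route 5: 0 − 4 = -4
  Route 6: 2 − 2 = 0
  Route 8: 3 − 1 = 2
  Route 3: 4 − 0 = 4
Route 3 has the best Copeland score.

Route 3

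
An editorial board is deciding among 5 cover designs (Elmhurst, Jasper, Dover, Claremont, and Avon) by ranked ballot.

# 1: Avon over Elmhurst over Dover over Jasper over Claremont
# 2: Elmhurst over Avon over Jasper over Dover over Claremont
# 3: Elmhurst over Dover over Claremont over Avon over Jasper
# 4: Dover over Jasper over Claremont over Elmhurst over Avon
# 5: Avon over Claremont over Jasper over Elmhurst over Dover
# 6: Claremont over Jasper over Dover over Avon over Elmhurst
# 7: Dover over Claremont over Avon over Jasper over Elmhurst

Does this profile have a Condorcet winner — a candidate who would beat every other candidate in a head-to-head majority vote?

Head-to-head results (7 voters total):
Elmhurst vs Jasper: Jasper wins 4–3.
Elmhurst vs Dover: Elmhurst wins 4–3.
Elmhurst vs Claremont: Claremont wins 4–3.
Elmhurst vs Avon: Avon wins 4–3.
Jasper vs Dover: Dover wins 4–3.
Jasper vs Claremont: Claremont wins 4–3.
Jasper vs Avon: Avon wins 5–2.
Dover vs Claremont: Dover wins 5–2.
Dover vs Avon: Dover wins 4–3.
Claremont vs Avon: Claremont wins 4–3.
No candidate beats all others: Elmhurst beats Dover beats Jasper beats Elmhurst, a majority cycle.

No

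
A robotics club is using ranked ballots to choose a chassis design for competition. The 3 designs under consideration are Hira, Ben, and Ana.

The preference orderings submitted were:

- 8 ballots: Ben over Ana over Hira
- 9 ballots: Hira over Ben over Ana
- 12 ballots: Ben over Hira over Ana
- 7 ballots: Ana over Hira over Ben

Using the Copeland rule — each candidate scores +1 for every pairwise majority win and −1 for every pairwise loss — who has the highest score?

Pairwise results:
  Hira vs Ben: Ben wins 20–16.
  Hira vs Ana: Hira wins 21–15.
  Ben vs Ana: Ben wins 29–7.
Copeland scores (wins − losses):
  Hira: 1 − 1 = 0
  Ben: 2 − 0 = 2
  Ana: 0 − 2 = -2
Ben has the best Copeland score.

Ben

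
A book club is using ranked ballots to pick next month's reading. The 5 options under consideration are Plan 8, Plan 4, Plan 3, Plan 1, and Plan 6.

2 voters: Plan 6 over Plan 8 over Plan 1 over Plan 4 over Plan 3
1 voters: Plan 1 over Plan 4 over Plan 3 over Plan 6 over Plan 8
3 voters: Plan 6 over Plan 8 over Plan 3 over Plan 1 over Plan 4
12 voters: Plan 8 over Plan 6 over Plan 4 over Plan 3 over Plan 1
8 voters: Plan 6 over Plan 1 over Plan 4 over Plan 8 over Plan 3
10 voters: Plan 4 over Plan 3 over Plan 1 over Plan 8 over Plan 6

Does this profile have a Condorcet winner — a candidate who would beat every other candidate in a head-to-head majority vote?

No

Head-to-head results (36 voters total):
Plan 8 vs Plan 4: Plan 4 wins 19–17.
Plan 8 vs Plan 3: Plan 8 wins 25–11.
Plan 8 vs Plan 1: Plan 1 wins 19–17.
Plan 8 vs Plan 6: Plan 8 wins 22–14.
Plan 4 vs Plan 3: Plan 4 wins 33–3.
Plan 4 vs Plan 1: Plan 4 wins 22–14.
Plan 4 vs Plan 6: Plan 6 wins 25–11.
Plan 3 vs Plan 1: Plan 3 wins 25–11.
Plan 3 vs Plan 6: Plan 6 wins 25–11.
Plan 1 vs Plan 6: Plan 6 wins 25–11.
No candidate beats all others: Plan 8 beats Plan 6 beats Plan 4 beats Plan 8, a majority cycle.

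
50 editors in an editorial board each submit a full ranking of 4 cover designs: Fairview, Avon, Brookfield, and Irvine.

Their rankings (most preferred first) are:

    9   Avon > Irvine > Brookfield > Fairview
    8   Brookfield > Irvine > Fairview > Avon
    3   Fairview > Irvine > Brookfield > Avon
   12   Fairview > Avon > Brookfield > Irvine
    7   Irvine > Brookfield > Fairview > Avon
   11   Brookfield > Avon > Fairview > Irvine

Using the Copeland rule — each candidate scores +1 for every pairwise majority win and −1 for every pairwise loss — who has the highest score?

Pairwise results:
  Fairview vs Avon: Fairview wins 30–20.
  Fairview vs Brookfield: Brookfield wins 35–15.
  Fairview vs Irvine: Fairview wins 26–24.
  Avon vs Brookfield: Brookfield wins 29–21.
  Avon vs Irvine: Avon wins 32–18.
  Brookfield vs Irvine: Brookfield wins 31–19.
Copeland scores (wins − losses):
  Fairview: 2 − 1 = 1
  Avon: 1 − 2 = -1
  Brookfield: 3 − 0 = 3
  Irvine: 0 − 3 = -3
Brookfield has the best Copeland score.

Brookfield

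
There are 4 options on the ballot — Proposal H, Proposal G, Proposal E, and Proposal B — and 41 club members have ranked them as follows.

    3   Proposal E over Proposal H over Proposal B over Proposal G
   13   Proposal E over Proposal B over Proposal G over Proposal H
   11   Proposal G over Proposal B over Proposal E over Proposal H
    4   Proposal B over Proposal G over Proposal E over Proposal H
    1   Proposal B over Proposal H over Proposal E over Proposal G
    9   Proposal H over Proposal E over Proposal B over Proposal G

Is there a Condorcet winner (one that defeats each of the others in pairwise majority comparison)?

Head-to-head results (41 voters total):
Proposal H vs Proposal G: Proposal G wins 28–13.
Proposal H vs Proposal E: Proposal E wins 31–10.
Proposal H vs Proposal B: Proposal B wins 29–12.
Proposal G vs Proposal E: Proposal E wins 26–15.
Proposal G vs Proposal B: Proposal B wins 30–11.
Proposal E vs Proposal B: Proposal E wins 25–16.
Proposal E beats each rival — Proposal H (31–10), Proposal G (26–15), Proposal B (25–16) — so Proposal E is the Condorcet winner.

Yes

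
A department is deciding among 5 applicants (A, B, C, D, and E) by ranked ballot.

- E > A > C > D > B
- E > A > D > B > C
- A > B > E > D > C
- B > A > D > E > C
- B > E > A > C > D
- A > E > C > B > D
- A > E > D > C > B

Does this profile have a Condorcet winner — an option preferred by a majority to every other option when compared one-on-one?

Yes

Head-to-head results (7 voters total):
A vs B: A wins 5–2.
A vs C: A wins 7–0.
A vs D: A wins 7–0.
A vs E: A wins 4–3.
B vs C: B wins 4–3.
B vs D: B wins 4–3.
B vs E: E wins 4–3.
C vs D: D wins 4–3.
C vs E: E wins 7–0.
D vs E: E wins 6–1.
A beats each rival — B (5–2), C (7–0), D (7–0), E (4–3) — so A is the Condorcet winner.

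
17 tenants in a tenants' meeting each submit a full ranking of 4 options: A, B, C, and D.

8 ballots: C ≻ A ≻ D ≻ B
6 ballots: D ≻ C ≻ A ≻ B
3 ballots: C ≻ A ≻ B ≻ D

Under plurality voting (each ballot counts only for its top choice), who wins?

C

First-place vote totals:
  A: 0
  B: 0
  C: 11
  D: 6
C has the most first-place votes.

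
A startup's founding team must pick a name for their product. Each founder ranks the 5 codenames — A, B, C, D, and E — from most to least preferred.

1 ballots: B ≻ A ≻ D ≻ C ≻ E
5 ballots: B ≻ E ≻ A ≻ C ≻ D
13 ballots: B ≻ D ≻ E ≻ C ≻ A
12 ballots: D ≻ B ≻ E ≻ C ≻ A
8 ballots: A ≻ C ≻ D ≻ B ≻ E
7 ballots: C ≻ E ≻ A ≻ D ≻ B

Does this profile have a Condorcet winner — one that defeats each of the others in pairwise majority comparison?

Head-to-head results (46 voters total):
A vs B: B wins 31–15.
A vs C: C wins 32–14.
A vs D: D wins 25–21.
A vs E: E wins 37–9.
B vs C: B wins 31–15.
B vs D: D wins 27–19.
B vs E: B wins 39–7.
C vs D: D wins 26–20.
C vs E: E wins 30–16.
D vs E: D wins 34–12.
D beats each rival — A (25–21), B (27–19), C (26–20), E (34–12) — so D is the Condorcet winner.

Yes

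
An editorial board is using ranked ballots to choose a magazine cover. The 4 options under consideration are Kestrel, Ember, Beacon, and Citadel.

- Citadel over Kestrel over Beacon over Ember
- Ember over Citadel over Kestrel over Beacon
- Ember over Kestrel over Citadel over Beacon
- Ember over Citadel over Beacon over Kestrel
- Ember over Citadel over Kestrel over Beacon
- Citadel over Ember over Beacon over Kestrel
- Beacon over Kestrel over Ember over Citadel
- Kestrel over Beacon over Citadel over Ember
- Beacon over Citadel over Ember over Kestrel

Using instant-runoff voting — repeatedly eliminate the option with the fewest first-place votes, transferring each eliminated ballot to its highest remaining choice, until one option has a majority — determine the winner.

Ember

Round 1: Ember 4, Beacon 2, Citadel 2, Kestrel 1. Kestrel has the fewest and is eliminated.
Round 2: Ember 4, Beacon 3, Citadel 2. Citadel has the fewest and is eliminated.
Round 3: Ember 5, Beacon 4. Ember has a majority.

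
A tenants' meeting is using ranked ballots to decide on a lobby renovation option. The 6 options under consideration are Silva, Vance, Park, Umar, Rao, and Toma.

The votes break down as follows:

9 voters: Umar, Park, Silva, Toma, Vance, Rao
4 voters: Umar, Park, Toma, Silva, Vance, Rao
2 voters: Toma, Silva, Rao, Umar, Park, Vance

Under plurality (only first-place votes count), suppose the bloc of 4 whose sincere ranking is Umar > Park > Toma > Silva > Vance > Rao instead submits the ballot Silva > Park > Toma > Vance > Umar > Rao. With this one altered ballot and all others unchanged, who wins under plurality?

Umar

First-place totals with the altered ballot: Silva 4, Vance 0, Park 0, Umar 9, Rao 0, Toma 2.
The winner is unchanged: still Umar.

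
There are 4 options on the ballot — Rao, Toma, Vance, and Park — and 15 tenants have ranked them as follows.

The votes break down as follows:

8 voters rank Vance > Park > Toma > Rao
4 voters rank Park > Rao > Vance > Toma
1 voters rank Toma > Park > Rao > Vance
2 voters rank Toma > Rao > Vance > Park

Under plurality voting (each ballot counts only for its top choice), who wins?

Vance

First-place vote totals:
  Rao: 0
  Toma: 3
  Vance: 8
  Park: 4
Vance has the most first-place votes.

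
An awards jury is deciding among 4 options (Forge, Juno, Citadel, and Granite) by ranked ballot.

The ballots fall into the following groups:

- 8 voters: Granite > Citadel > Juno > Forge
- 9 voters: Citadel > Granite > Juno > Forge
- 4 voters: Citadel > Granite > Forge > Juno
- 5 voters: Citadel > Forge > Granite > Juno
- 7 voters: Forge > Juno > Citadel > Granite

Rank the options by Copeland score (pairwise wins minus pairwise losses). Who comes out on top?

Pairwise results:
  Forge vs Juno: Juno wins 17–16.
  Forge vs Citadel: Citadel wins 26–7.
  Forge vs Granite: Granite wins 21–12.
  Juno vs Citadel: Citadel wins 26–7.
  Juno vs Granite: Granite wins 26–7.
  Citadel vs Granite: Citadel wins 25–8.
Copeland scores (wins − losses):
  Forge: 0 − 3 = -3
  Juno: 1 − 2 = -1
  Citadel: 3 − 0 = 3
  Granite: 2 − 1 = 1
Citadel has the best Copeland score.

Citadel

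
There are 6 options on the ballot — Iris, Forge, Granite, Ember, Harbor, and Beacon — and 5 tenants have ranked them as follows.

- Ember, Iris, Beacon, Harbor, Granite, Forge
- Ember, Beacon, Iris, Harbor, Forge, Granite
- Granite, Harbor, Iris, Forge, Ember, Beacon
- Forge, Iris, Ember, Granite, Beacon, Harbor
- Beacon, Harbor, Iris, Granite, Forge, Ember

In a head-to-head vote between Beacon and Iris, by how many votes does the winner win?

1

Ballots ranking Beacon above Iris: 2.
Ballots ranking Iris above Beacon: 3.
Iris wins 3–2, a margin of 1.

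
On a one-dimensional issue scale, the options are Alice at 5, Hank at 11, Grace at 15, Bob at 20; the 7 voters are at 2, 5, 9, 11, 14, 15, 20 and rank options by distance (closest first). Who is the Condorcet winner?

With single-peaked preferences on a line, the Condorcet winner is the candidate closest to the median voter.
The median voter (position 11) is closest to Hank at 11.
Check: Hank vs Grace — voters closer to Hank: 4 of 7.

Hank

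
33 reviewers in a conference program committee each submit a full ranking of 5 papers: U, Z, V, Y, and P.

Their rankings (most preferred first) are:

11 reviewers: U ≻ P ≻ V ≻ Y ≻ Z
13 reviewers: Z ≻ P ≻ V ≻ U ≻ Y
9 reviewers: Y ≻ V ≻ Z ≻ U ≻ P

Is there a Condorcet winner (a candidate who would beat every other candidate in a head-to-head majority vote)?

No

Head-to-head results (33 voters total):
U vs Z: Z wins 22–11.
U vs V: V wins 22–11.
U vs Y: U wins 24–9.
U vs P: U wins 20–13.
Z vs V: V wins 20–13.
Z vs Y: Y wins 20–13.
Z vs P: Z wins 22–11.
V vs Y: V wins 24–9.
V vs P: P wins 24–9.
Y vs P: P wins 24–9.
No candidate beats all others: U beats Y beats Z beats U, a majority cycle.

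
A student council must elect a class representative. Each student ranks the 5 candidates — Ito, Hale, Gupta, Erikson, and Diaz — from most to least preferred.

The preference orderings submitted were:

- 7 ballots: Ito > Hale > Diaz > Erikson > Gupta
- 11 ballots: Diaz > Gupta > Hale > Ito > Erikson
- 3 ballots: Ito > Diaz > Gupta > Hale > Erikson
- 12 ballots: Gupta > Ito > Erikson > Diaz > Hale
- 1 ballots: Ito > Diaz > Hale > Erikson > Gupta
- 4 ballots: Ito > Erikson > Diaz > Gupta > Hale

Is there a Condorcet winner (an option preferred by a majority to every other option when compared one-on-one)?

Head-to-head results (38 voters total):
Ito vs Hale: Ito wins 27–11.
Ito vs Gupta: Gupta wins 23–15.
Ito vs Erikson: Ito wins 38–0.
Ito vs Diaz: Ito wins 27–11.
Hale vs Gupta: Gupta wins 30–8.
Hale vs Erikson: Hale wins 22–16.
Hale vs Diaz: Diaz wins 31–7.
Gupta vs Erikson: Gupta wins 26–12.
Gupta vs Diaz: Diaz wins 26–12.
Erikson vs Diaz: Diaz wins 22–16.
No candidate beats all others: Ito beats Diaz beats Gupta beats Ito, a majority cycle.

No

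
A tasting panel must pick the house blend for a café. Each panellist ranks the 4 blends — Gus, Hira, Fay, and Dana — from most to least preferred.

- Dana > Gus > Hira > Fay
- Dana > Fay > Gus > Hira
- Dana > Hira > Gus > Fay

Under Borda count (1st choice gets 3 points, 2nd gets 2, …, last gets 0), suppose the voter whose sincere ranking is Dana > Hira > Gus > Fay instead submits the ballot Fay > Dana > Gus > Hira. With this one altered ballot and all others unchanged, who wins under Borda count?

Borda totals with the altered ballot: Gus 4, Hira 1, Fay 5, Dana 8.
The winner is unchanged: still Dana.

Dana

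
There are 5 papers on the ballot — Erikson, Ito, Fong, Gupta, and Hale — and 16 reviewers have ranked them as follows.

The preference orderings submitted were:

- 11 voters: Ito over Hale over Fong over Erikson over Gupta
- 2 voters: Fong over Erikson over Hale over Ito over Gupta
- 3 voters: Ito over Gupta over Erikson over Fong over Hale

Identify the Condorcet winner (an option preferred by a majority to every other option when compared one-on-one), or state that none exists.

Head-to-head results (16 voters total):
Erikson vs Ito: Ito wins 14–2.
Erikson vs Fong: Fong wins 13–3.
Erikson vs Gupta: Erikson wins 13–3.
Erikson vs Hale: Hale wins 11–5.
Ito vs Fong: Ito wins 14–2.
Ito vs Gupta: Ito wins 16–0.
Ito vs Hale: Ito wins 14–2.
Fong vs Gupta: Fong wins 13–3.
Fong vs Hale: Hale wins 11–5.
Gupta vs Hale: Hale wins 13–3.
Ito beats each rival — Erikson (14–2), Fong (14–2), Gupta (16–0), Hale (14–2) — so Ito is the Condorcet winner.

Ito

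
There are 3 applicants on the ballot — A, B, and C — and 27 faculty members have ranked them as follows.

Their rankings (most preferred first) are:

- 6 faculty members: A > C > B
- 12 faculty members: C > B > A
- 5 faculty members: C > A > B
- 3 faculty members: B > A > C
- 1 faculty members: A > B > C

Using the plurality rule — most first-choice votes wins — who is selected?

First-place vote totals:
  A: 7
  B: 3
  C: 17
C has the most first-place votes.

C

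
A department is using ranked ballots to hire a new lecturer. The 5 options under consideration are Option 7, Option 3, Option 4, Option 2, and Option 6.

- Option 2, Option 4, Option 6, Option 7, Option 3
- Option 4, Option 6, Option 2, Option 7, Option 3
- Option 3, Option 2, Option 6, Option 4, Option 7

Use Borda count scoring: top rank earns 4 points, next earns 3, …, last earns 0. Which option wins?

Option 2

Borda scores:
  Option 7: 1 + 1 + 0 = 2
  Option 3: 0 + 0 + 4 = 4
  Option 4: 3 + 4 + 1 = 8
  Option 2: 4 + 2 + 3 = 9
  Option 6: 2 + 3 + 2 = 7
Option 2 has the highest total.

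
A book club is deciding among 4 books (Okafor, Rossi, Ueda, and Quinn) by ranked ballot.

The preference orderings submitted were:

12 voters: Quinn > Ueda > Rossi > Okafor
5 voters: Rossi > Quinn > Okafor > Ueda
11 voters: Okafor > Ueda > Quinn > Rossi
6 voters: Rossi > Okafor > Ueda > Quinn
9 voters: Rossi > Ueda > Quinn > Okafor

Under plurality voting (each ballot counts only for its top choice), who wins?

Rossi

First-place vote totals:
  Okafor: 11
  Rossi: 20
  Ueda: 0
  Quinn: 12
Rossi has the most first-place votes.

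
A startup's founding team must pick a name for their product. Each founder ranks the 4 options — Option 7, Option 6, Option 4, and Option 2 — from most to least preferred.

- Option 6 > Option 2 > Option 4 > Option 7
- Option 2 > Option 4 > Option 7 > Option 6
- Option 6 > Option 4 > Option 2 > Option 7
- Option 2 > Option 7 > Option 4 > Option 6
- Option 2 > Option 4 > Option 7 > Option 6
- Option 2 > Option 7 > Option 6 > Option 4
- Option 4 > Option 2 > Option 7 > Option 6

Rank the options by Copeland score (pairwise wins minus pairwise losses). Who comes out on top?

Option 2

Pairwise results:
  Option 7 vs Option 6: Option 7 wins 5–2.
  Option 7 vs Option 4: Option 4 wins 5–2.
  Option 7 vs Option 2: Option 2 wins 7–0.
  Option 6 vs Option 4: Option 4 wins 4–3.
  Option 6 vs Option 2: Option 2 wins 5–2.
  Option 4 vs Option 2: Option 2 wins 5–2.
Copeland scores (wins − losses):
  Option 7: 1 − 2 = -1
  Option 6: 0 − 3 = -3
  Option 4: 2 − 1 = 1
  Option 2: 3 − 0 = 3
Option 2 has the best Copeland score.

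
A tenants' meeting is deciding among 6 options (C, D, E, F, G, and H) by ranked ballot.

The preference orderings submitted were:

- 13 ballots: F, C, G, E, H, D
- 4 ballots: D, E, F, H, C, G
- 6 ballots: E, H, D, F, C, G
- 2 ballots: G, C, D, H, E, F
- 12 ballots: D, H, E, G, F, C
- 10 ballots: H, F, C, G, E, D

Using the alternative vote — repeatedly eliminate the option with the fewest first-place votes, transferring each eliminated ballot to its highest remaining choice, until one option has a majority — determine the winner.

Round 1: D 16, F 13, H 10, E 6, G 2, C 0. C has the fewest and is eliminated.
Round 2: D 16, F 13, H 10, E 6, G 2. G has the fewest and is eliminated.
Round 3: D 18, F 13, H 10, E 6. E has the fewest and is eliminated.
Round 4: D 18, H 16, F 13. F has the fewest and is eliminated.
Round 5: H 29, D 18. H has a majority.

H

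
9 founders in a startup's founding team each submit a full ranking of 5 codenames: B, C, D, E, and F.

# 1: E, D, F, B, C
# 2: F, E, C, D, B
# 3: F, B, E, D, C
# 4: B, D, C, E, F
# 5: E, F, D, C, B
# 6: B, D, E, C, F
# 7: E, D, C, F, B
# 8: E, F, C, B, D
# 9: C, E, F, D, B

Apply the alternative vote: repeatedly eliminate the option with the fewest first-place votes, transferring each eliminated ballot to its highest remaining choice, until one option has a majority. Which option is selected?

Round 1: E 4, B 2, F 2, C 1, D 0. D has the fewest and is eliminated.
Round 2: E 4, B 2, F 2, C 1. C has the fewest and is eliminated.
Round 3: E 5, B 2, F 2. E has a majority.

E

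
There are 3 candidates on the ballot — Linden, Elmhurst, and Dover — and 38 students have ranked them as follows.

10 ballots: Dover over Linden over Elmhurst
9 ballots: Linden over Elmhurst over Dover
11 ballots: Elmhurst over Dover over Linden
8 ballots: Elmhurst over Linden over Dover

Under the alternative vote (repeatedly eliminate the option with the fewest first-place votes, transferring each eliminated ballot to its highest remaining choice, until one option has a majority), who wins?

Round 1: Elmhurst 19, Dover 10, Linden 9. Linden has the fewest and is eliminated.
Round 2: Elmhurst 28, Dover 10. Elmhurst has a majority.

Elmhurst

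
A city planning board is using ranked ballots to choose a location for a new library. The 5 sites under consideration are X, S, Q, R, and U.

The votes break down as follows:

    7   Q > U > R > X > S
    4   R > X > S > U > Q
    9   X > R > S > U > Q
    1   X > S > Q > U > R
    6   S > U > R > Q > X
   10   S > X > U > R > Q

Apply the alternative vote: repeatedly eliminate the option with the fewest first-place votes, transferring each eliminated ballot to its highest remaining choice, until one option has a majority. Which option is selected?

Round 1: S 16, X 10, Q 7, R 4, U 0. U has the fewest and is eliminated.
Round 2: S 16, X 10, Q 7, R 4. R has the fewest and is eliminated.
Round 3: S 16, X 14, Q 7. Q has the fewest and is eliminated.
Round 4: X 21, S 16. X has a majority.

X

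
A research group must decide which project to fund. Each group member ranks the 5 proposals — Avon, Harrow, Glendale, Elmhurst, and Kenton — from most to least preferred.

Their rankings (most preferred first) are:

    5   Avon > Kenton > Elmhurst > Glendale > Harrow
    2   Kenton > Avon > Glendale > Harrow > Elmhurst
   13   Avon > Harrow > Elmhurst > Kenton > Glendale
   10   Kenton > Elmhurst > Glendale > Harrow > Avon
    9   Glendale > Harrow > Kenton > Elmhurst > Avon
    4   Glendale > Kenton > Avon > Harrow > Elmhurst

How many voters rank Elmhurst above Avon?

Ballots ranking Elmhurst above Avon: 10+9 = 19.
Ballots ranking Avon above Elmhurst: 5+2+13+4 = 24.
So 19 of 43 voters prefer Elmhurst to Avon.

19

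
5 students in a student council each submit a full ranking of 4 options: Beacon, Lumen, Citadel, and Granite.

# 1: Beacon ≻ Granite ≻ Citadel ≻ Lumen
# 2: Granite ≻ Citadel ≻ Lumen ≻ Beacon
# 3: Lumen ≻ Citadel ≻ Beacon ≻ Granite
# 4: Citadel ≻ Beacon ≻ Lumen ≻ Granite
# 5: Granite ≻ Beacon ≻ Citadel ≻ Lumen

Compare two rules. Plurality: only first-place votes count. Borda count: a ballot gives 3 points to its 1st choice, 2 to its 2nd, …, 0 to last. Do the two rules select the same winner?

Plurality first-place counts: Beacon 1, Lumen 1, Citadel 1, Granite 2 → Granite.
Borda totals: Beacon 8, Lumen 5, Citadel 9, Granite 8 → Citadel.
The two rules disagree: plurality picks Granite, Borda picks Citadel.

No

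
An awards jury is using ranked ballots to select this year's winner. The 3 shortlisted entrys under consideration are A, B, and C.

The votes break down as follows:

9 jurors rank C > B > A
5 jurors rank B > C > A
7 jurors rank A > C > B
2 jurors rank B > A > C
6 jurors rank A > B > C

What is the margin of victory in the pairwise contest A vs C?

Ballots ranking A above C: 7+2+6 = 15.
Ballots ranking C above A: 9+5 = 14.
A wins 15–14, a margin of 1.

1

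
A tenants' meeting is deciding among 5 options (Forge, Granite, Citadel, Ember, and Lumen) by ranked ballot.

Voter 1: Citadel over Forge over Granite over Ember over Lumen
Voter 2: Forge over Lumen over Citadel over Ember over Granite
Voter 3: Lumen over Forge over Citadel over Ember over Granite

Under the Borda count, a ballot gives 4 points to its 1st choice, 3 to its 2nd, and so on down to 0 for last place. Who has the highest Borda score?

Borda scores:
  Forge: 3 + 4 + 3 = 10
  Granite: 2 + 0 + 0 = 2
  Citadel: 4 + 2 + 2 = 8
  Ember: 1 + 1 + 1 = 3
  Lumen: 0 + 3 + 4 = 7
Forge has the highest total.

Forge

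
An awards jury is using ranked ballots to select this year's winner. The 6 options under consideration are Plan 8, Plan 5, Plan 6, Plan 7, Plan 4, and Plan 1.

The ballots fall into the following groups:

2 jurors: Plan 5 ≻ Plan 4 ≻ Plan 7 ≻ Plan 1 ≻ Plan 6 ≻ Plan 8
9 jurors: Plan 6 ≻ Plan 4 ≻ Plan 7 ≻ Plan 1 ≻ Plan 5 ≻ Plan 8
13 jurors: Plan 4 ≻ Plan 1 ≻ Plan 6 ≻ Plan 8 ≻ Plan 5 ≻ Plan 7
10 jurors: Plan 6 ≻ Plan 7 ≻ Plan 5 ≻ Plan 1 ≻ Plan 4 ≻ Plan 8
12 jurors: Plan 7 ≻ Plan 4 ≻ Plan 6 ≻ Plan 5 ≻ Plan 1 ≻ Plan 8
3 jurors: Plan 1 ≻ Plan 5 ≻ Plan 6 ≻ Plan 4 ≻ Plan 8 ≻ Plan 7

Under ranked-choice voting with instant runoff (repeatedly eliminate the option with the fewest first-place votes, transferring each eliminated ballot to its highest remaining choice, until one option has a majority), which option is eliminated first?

Round 1: Plan 6 19, Plan 4 13, Plan 7 12, Plan 1 3, Plan 5 2, Plan 8 0. Plan 8 has the fewest and is eliminated.
Round 2: Plan 6 19, Plan 4 13, Plan 7 12, Plan 1 3, Plan 5 2. Plan 5 has the fewest and is eliminated.
Round 3: Plan 6 19, Plan 4 15, Plan 7 12, Plan 1 3. Plan 1 has the fewest and is eliminated.
Round 4: Plan 6 22, Plan 4 15, Plan 7 12. Plan 7 has the fewest and is eliminated.
Round 5: Plan 4 27, Plan 6 22. Plan 4 has a majority.

Plan 8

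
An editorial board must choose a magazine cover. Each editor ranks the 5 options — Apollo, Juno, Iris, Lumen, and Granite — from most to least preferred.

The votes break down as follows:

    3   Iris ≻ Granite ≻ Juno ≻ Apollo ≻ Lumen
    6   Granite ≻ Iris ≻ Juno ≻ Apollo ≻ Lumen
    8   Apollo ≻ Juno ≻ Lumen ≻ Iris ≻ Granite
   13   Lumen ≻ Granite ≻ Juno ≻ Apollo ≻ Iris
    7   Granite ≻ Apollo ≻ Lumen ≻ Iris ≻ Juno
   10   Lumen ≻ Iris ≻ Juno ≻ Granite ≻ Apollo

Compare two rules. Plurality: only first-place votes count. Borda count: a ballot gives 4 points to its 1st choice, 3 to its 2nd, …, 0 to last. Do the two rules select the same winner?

Plurality first-place counts: Apollo 8, Juno 0, Iris 3, Lumen 23, Granite 13 → Lumen.
Borda totals: Apollo 75, Juno 88, Iris 75, Lumen 122, Granite 110 → Lumen.
The two rules agree on Lumen.

Yes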